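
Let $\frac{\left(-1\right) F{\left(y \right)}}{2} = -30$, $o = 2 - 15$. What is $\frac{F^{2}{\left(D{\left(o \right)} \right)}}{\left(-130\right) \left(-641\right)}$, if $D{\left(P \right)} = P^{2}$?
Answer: $\frac{360}{8333} \approx 0.043202$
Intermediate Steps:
$o = -13$ ($o = 2 - 15 = -13$)
$F{\left(y \right)} = 60$ ($F{\left(y \right)} = \left(-2\right) \left(-30\right) = 60$)
$\frac{F^{2}{\left(D{\left(o \right)} \right)}}{\left(-130\right) \left(-641\right)} = \frac{60^{2}}{\left(-130\right) \left(-641\right)} = \frac{3600}{83330} = 3600 \cdot \frac{1}{83330} = \frac{360}{8333}$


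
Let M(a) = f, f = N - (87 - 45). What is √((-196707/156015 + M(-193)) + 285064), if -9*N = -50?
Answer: √770859321760955/52005 ≈ 533.88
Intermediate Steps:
N = 50/9 (N = -⅑*(-50) = 50/9 ≈ 5.5556)
f = -328/9 (f = 50/9 - (87 - 45) = 50/9 - 1*42 = 50/9 - 42 = -328/9 ≈ -36.444)
M(a) = -328/9
√((-196707/156015 + M(-193)) + 285064) = √((-196707/156015 - 328/9) + 285064) = √((-196707*1/156015 - 328/9) + 285064) = √((-65569/52005 - 328/9) + 285064) = √(-5882587/156015 + 285064) = √(44468377373/156015) = √770859321760955/52005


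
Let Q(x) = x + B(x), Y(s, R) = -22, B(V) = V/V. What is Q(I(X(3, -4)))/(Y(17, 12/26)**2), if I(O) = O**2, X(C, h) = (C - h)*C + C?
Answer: 577/484 ≈ 1.1921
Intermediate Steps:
B(V) = 1
X(C, h) = C + C*(C - h) (X(C, h) = C*(C - h) + C = C + C*(C - h))
Q(x) = 1 + x (Q(x) = x + 1 = 1 + x)
Q(I(X(3, -4)))/(Y(17, 12/26)**2) = (1 + (3*(1 + 3 - 1*(-4)))**2)/((-22)**2) = (1 + (3*(1 + 3 + 4))**2)/484 = (1 + (3*8)**2)*(1/484) = (1 + 24**2)*(1/484) = (1 + 576)*(1/484) = 577*(1/484) = 577/484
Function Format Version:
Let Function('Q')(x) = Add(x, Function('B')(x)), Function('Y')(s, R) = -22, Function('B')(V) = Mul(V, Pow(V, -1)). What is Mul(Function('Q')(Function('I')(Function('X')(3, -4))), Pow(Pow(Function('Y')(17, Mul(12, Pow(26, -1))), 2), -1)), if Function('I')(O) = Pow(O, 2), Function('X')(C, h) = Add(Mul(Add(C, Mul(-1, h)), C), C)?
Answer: Rational(577, 484) ≈ 1.1921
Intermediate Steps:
Function('B')(V) = 1
Function('X')(C, h) = Add(C, Mul(C, Add(C, Mul(-1, h)))) (Function('X')(C, h) = Add(Mul(C, Add(C, Mul(-1, h))), C) = Add(C, Mul(C, Add(C, Mul(-1, h)))))
Function('Q')(x) = Add(1, x) (Function('Q')(x) = Add(x, 1) = Add(1, x))
Mul(Function('Q')(Function('I')(Function('X')(3, -4))), Pow(Pow(Function('Y')(17, Mul(12, Pow(26, -1))), 2), -1)) = Mul(Add(1, Pow(Mul(3, Add(1, 3, Mul(-1, -4))), 2)), Pow(Pow(-22, 2), -1)) = Mul(Add(1, Pow(Mul(3, Add(1, 3, 4)), 2)), Pow(484, -1)) = Mul(Add(1, Pow(Mul(3, 8), 2)), Rational(1, 484)) = Mul(Add(1, Pow(24, 2)), Rational(1, 484)) = Mul(Add(1, 576), Rational(1, 484)) = Mul(577, Rational(1, 484)) = Rational(577, 484)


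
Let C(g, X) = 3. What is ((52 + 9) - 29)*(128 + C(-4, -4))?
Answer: 4192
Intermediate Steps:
((52 + 9) - 29)*(128 + C(-4, -4)) = ((52 + 9) - 29)*(128 + 3) = (61 - 29)*131 = 32*131 = 4192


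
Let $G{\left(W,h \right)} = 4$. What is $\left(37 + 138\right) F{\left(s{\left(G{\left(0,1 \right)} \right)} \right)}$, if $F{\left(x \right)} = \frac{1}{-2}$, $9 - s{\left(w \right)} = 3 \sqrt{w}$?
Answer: $- \frac{175}{2} \approx -87.5$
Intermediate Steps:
$s{\left(w \right)} = 9 - 3 \sqrt{w}$
$F{\left(x \right)} = - \frac{1}{2}$
$\left(37 + 138\right) F{\left(s{\left(G{\left(0,1 \right)} \right)} \right)} = \left(37 + 138\right) \left(- \frac{1}{2}\right) = 175 \left(- \frac{1}{2}\right) = - \frac{175}{2}$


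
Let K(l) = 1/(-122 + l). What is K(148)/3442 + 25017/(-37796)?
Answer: -139923973/211402477 ≈ -0.66188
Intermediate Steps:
K(148)/3442 + 25017/(-37796) = 1/((-122 + 148)*3442) + 25017/(-37796) = (1/3442)/26 + 25017*(-1/37796) = (1/26)*(1/3442) - 25017/37796 = 1/89492 - 25017/37796 = -139923973/211402477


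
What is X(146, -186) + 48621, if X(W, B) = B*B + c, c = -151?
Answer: 83066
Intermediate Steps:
X(W, B) = -151 + B² (X(W, B) = B*B - 151 = B² - 151 = -151 + B²)
X(146, -186) + 48621 = (-151 + (-186)²) + 48621 = (-151 + 34596) + 48621 = 34445 + 48621 = 83066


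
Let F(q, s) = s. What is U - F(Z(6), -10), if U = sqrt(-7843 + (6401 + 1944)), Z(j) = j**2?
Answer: 10 + sqrt(502) ≈ 32.405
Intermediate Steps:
U = sqrt(502) (U = sqrt(-7843 + 8345) = sqrt(502) ≈ 22.405)
U - F(Z(6), -10) = sqrt(502) - 1*(-10) = sqrt(502) + 10 = 10 + sqrt(502)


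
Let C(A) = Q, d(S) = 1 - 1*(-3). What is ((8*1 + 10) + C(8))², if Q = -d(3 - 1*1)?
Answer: 196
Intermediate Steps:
d(S) = 4 (d(S) = 1 + 3 = 4)
Q = -4 (Q = -1*4 = -4)
C(A) = -4
((8*1 + 10) + C(8))² = ((8*1 + 10) - 4)² = ((8 + 10) - 4)² = (18 - 4)² = 14² = 196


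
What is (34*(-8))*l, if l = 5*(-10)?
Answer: 13600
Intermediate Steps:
l = -50
(34*(-8))*l = (34*(-8))*(-50) = -272*(-50) = 13600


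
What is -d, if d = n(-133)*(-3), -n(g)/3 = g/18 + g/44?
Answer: 4123/44 ≈ 93.705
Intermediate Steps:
n(g) = -31*g/132 (n(g) = -3*(g/18 + g/44) = -31*g/132)
d = -4123/44 (d = -31/132*(-133)*(-3) = (4123/132)*(-3) = -4123/44 ≈ -93.705)
-d = -1*(-4123/44) = 4123/44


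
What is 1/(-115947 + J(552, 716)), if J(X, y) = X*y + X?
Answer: 1/279837 ≈ 3.5735e-6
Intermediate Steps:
J(X, y) = X + X*y
1/(-115947 + J(552, 716)) = 1/(-115947 + 552*(1 + 716)) = 1/(-115947 + 552*717) = 1/(-115947 + 395784) = 1/279837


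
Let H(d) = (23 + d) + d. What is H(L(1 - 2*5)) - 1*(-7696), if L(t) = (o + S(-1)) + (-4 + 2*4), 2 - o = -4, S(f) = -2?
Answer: 7735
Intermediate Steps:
o = 6 (o = 2 - 1*(-4) = 2 + 4 = 6)
L(t) = 8 (L(t) = (6 - 2) + (-4 + 2*4) = 4 + (-4 + 8) = 4 + 4 = 8)
H(d) = 23 + 2*d
H(L(1 - 2*5)) - 1*(-7696) = (23 + 2*8) - 1*(-7696) = (23 + 16) + 7696 = 39 + 7696 = 7735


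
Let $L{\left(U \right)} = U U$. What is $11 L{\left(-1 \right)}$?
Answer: $11$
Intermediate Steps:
$L{\left(U \right)} = U^{2}$
$11 L{\left(-1 \right)} = 11 \left(-1\right)^{2} = 11 \cdot 1 = 11$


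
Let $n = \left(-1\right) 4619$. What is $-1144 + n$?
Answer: $-5763$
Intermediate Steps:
$n = -4619$
$-1144 + n = -1144 - 4619 = -5763$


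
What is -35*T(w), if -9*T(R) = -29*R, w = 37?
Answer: -37555/9 ≈ -4172.8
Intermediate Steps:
T(R) = 29*R/9 (T(R) = -(-29)*R/9 = 29*R/9)
-35*T(w) = -1015*37/9 = -35*1073/9 = -37555/9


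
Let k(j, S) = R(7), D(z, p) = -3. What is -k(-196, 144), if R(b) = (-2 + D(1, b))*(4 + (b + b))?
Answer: 90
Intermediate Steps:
R(b) = -20 - 10*b (R(b) = (-2 - 3)*(4 + (b + b)) = -5*(4 + 2*b) = -20 - 10*b)
k(j, S) = -90 (k(j, S) = -20 - 10*7 = -20 - 70 = -90)
-k(-196, 144) = -1*(-90) = 90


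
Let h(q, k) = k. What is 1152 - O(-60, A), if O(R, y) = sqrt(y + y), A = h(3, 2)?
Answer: 1150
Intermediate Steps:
A = 2
O(R, y) = sqrt(2)*sqrt(y) (O(R, y) = sqrt(2*y) = sqrt(2)*sqrt(y))
1152 - O(-60, A) = 1152 - sqrt(2)*sqrt(2) = 1152 - 1*2 = 1152 - 2 = 1150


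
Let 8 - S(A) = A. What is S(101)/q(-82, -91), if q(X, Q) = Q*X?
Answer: -93/7462 ≈ -0.012463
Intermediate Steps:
S(A) = 8 - A
S(101)/q(-82, -91) = (8 - 1*101)/((-91*(-82))) = (8 - 101)/7462 = -93*1/7462 = -93/7462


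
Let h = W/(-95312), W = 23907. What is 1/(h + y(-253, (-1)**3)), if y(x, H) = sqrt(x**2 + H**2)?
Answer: 2278623984/581490422244791 + 9084377344*sqrt(64010)/581490422244791 ≈ 0.0039565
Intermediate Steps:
h = -23907/95312 (h = 23907/(-95312) = 23907*(-1/95312) = -23907/95312 ≈ -0.25083)
y(x, H) = sqrt(H**2 + x**2)
1/(h + y(-253, (-1)**3)) = 1/(-23907/95312 + sqrt(((-1)**3)**2 + (-253)**2)) = 1/(-23907/95312 + sqrt((-1)**2 + 64009)) = 1/(-23907/95312 + sqrt(1 + 64009)) = 1/(-23907/95312 + sqrt(64010))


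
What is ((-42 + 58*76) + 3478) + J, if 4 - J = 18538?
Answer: -10690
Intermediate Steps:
J = -18534 (J = 4 - 1*18538 = 4 - 18538 = -18534)
((-42 + 58*76) + 3478) + J = ((-42 + 58*76) + 3478) - 18534 = ((-42 + 4408) + 3478) - 18534 = (4366 + 3478) - 18534 = 7844 - 18534 = -10690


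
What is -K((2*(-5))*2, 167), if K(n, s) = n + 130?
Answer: -110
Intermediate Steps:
K(n, s) = 130 + n
-K((2*(-5))*2, 167) = -(130 + (2*(-5))*2) = -(130 - 10*2) = -(130 - 20) = -1*110 = -110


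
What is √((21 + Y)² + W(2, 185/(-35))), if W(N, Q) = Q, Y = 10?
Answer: √46830/7 ≈ 30.915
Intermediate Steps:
√((21 + Y)² + W(2, 185/(-35))) = √((21 + 10)² + 185/(-35)) = √(31² + 185*(-1/35)) = √(961 - 37/7) = √(6690/7) = √46830/7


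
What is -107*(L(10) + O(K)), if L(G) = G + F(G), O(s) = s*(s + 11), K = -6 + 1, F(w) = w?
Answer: 1070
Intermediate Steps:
K = -5
O(s) = s*(11 + s)
L(G) = 2*G (L(G) = G + G = 2*G)
-107*(L(10) + O(K)) = -107*(2*10 - 5*(11 - 5)) = -107*(20 - 5*6) = -107*(20 - 30) = -107*(-10) = 1070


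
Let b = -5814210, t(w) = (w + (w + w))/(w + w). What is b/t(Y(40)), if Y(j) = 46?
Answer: -3876140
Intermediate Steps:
t(w) = 3/2 (t(w) = (w + 2*w)/((2*w)) = (3*w)*(1/(2*w)) = 3/2)
b/t(Y(40)) = -5814210/3/2 = -5814210*⅔ = -3876140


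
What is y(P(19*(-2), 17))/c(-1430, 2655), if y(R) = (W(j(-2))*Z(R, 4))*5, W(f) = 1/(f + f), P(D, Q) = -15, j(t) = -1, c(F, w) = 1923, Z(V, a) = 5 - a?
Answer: -5/3846 ≈ -0.0013001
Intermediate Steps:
W(f) = 1/(2*f)
y(R) = -5/2 (y(R) = (((½)/(-1))*(5 - 1*4))*5 = (((½)*(-1))*(5 - 4))*5 = -½*1*5 = -½*5 = -5/2)
y(P(19*(-2), 17))/c(-1430, 2655) = -5/2/1923 = -5/2*1/1923 = -5/3846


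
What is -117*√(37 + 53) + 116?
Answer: 116 - 351*√10 ≈ -993.96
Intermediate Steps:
-117*√(37 + 53) + 116 = -351*√10 + 116 = 116 - 351*√10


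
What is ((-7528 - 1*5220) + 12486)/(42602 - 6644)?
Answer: -131/17979 ≈ -0.0072863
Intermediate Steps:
((-7528 - 1*5220) + 12486)/(42602 - 6644) = ((-7528 - 5220) + 12486)/35958 = (-12748 + 12486)*(1/35958) = -262*1/35958 = -131/17979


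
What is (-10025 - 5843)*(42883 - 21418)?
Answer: -340606620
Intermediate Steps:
(-10025 - 5843)*(42883 - 21418) = -15868*21465 = -340606620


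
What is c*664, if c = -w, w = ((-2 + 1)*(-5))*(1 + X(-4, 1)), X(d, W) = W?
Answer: -6640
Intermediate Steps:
w = 10 (w = ((-2 + 1)*(-5))*(1 + 1) = -1*(-5)*2 = 5*2 = 10)
c = -10 (c = -1*10 = -10)
c*664 = -10*664 = -6640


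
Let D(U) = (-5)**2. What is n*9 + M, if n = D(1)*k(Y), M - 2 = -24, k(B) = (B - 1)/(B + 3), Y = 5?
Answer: 181/2 ≈ 90.500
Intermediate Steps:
k(B) = (-1 + B)/(3 + B)
M = -22 (M = 2 - 24 = -22)
D(U) = 25
n = 25/2 (n = 25*((-1 + 5)/(3 + 5)) = 25*(4/8) = 25*((1/8)*4) = 25*(1/2) = 25/2 ≈ 12.500)
n*9 + M = (25/2)*9 - 22 = 225/2 - 22 = 181/2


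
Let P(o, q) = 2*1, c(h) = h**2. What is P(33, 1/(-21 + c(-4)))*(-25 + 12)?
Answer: -26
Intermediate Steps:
P(o, q) = 2
P(33, 1/(-21 + c(-4)))*(-25 + 12) = 2*(-25 + 12) = 2*(-13) = -26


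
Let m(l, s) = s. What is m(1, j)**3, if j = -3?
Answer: -27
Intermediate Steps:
m(1, j)**3 = (-3)**3 = -27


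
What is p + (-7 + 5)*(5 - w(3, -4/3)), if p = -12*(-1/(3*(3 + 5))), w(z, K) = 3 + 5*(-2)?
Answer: -47/2 ≈ -23.500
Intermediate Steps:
w(z, K) = -7 (w(z, K) = 3 - 10 = -7)
p = 1/2 (p = -12/((-3*8)) = -12/(-24) = -12*(-1/24) = 1/2 ≈ 0.50000)
p + (-7 + 5)*(5 - w(3, -4/3)) = 1/2 + (-7 + 5)*(5 - 1*(-7)) = 1/2 - 2*(5 + 7) = 1/2 - 2*12 = 1/2 - 24 = -47/2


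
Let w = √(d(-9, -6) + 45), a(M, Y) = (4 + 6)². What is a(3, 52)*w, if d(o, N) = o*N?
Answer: 300*√11 ≈ 994.99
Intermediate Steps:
d(o, N) = N*o
a(M, Y) = 100 (a(M, Y) = 10² = 100)
w = 3*√11 (w = √(-6*(-9) + 45) = √(54 + 45) = √99 = 3*√11 ≈ 9.9499)
a(3, 52)*w = 100*(3*√11) = 300*√11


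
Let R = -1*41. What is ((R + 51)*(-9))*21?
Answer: -1890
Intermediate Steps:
R = -41
((R + 51)*(-9))*21 = ((-41 + 51)*(-9))*21 = (10*(-9))*21 = -90*21 = -1890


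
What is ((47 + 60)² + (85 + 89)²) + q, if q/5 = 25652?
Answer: 169985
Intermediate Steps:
q = 128260 (q = 5*25652 = 128260)
((47 + 60)² + (85 + 89)²) + q = ((47 + 60)² + (85 + 89)²) + 128260 = (107² + 174²) + 128260 = (11449 + 30276) + 128260 = 41725 + 128260 = 169985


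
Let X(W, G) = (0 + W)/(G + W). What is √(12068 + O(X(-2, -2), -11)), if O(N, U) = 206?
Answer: 19*√34 ≈ 110.79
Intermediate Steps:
X(W, G) = W/(G + W)
√(12068 + O(X(-2, -2), -11)) = √(12068 + 206) = √12274 = 19*√34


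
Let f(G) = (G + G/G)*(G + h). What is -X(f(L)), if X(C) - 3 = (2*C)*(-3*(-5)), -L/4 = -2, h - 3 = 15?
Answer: -7023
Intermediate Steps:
h = 18 (h = 3 + 15 = 18)
L = 8 (L = -4*(-2) = 8)
f(G) = (1 + G)*(18 + G) (f(G) = (G + G/G)*(G + 18) = (G + 1)*(18 + G) = (1 + G)*(18 + G))
X(C) = 3 + 30*C (X(C) = 3 + (2*C)*(-3*(-5)) = 3 + (2*C)*15 = 3 + 30*C)
-X(f(L)) = -(3 + 30*(18 + 8² + 19*8)) = -(3 + 30*(18 + 64 + 152)) = -(3 + 30*234) = -(3 + 7020) = -1*7023 = -7023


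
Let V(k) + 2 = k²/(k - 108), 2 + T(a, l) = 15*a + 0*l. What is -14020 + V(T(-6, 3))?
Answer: -351608/25 ≈ -14064.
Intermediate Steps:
T(a, l) = -2 + 15*a (T(a, l) = -2 + (15*a + 0*l) = -2 + (15*a + 0) = -2 + 15*a)
V(k) = -2 + k²/(-108 + k) (V(k) = -2 + k²/(k - 108) = -2 + k²/(-108 + k))
-14020 + V(T(-6, 3)) = -14020 + (216 + (-2 + 15*(-6))² - 2*(-2 + 15*(-6)))/(-108 + (-2 + 15*(-6))) = -14020 + (216 + (-2 - 90)² - 2*(-2 - 90))/(-108 + (-2 - 90)) = -14020 + (216 + (-92)² - 2*(-92))/(-108 - 92) = -14020 + (216 + 8464 + 184)/(-200) = -14020 - 1/200*8864 = -14020 - 1108/25 = -351608/25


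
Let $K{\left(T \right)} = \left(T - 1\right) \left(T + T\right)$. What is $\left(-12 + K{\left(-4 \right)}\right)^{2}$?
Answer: $784$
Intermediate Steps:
$K{\left(T \right)} = 2 T \left(-1 + T\right)$ ($K{\left(T \right)} = \left(-1 + T\right) 2 T = 2 T \left(-1 + T\right)$)
$\left(-12 + K{\left(-4 \right)}\right)^{2} = \left(-12 + 2 \left(-4\right) \left(-1 - 4\right)\right)^{2} = \left(-12 + 2 \left(-4\right) \left(-5\right)\right)^{2} = \left(-12 + 40\right)^{2} = 28^{2} = 784$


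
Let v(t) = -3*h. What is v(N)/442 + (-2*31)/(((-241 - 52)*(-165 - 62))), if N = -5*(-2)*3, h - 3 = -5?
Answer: 185831/14698931 ≈ 0.012642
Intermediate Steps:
h = -2 (h = 3 - 5 = -2)
N = 30 (N = 10*3 = 30)
v(t) = 6 (v(t) = -3*(-2) = 6)
v(N)/442 + (-2*31)/(((-241 - 52)*(-165 - 62))) = 6/442 + (-2*31)/(((-241 - 52)*(-165 - 62))) = 6*(1/442) - 62/((-293*(-227))) = 3/221 - 62/66511 = 185831/14698931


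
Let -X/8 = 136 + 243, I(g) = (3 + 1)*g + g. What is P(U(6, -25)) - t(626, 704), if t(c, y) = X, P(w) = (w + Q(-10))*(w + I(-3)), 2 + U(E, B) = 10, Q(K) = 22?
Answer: 2822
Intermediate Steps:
U(E, B) = 8 (U(E, B) = -2 + 10 = 8)
I(g) = 5*g (I(g) = 4*g + g = 5*g)
P(w) = (-15 + w)*(22 + w) (P(w) = (w + 22)*(w + 5*(-3)) = (22 + w)*(w - 15) = (22 + w)*(-15 + w) = (-15 + w)*(22 + w))
X = -3032 (X = -8*(136 + 243) = -8*379 = -3032)
t(c, y) = -3032
P(U(6, -25)) - t(626, 704) = (-330 + 8² + 7*8) - 1*(-3032) = (-330 + 64 + 56) + 3032 = -210 + 3032 = 2822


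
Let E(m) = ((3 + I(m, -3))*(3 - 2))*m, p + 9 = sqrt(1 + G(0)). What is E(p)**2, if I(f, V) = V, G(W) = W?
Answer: 0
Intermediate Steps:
p = -8 (p = -9 + sqrt(1 + 0) = -9 + sqrt(1) = -9 + 1 = -8)
E(m) = 0 (E(m) = ((3 - 3)*(3 - 2))*m = (0*1)*m = 0*m = 0)
E(p)**2 = 0**2 = 0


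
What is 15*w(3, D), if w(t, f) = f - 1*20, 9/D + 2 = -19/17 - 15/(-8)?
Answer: -69060/169 ≈ -408.64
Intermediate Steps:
D = -1224/169 (D = 9/(-2 + (-19/17 - 15/(-8))) = 9/(-2 + (-19*1/17 - 15*(-⅛))) = 9/(-2 + (-19/17 + 15/8)) = 9/(-2 + 103/136) = 9/(-169/136) = 9*(-136/169) = -1224/169 ≈ -7.2426)
w(t, f) = -20 + f (w(t, f) = f - 20 = -20 + f)
15*w(3, D) = 15*(-20 - 1224/169) = 15*(-4604/169) = -69060/169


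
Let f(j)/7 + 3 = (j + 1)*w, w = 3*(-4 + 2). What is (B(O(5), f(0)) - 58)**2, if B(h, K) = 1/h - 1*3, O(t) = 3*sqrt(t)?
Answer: (915 - sqrt(5))**2/225 ≈ 3702.8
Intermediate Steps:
w = -6 (w = 3*(-2) = -6)
f(j) = -63 - 42*j (f(j) = -21 + 7*((j + 1)*(-6)) = -21 + 7*((1 + j)*(-6)) = -21 + 7*(-6 - 6*j) = -21 + (-42 - 42*j) = -63 - 42*j)
B(h, K) = -3 + 1/h (B(h, K) = 1/h - 3 = -3 + 1/h)
(B(O(5), f(0)) - 58)**2 = ((-3 + 1/(3*sqrt(5))) - 58)**2 = ((-3 + sqrt(5)/15) - 58)**2 = (-61 + sqrt(5)/15)**2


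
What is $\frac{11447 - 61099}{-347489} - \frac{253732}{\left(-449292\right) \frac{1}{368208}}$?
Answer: $\frac{2705381877460964}{13010335649} \approx 2.0794 \cdot 10^{5}$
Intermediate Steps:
$\frac{11447 - 61099}{-347489} - \frac{253732}{\left(-449292\right) \frac{1}{368208}} = \left(-49652\right) \left(- \frac{1}{347489}\right) - \frac{253732}{\left(-449292\right) \frac{1}{368208}} = \frac{49652}{347489} - \frac{253732}{- \frac{37441}{30684}} = \frac{49652}{347489} - - \frac{7785512688}{37441} = \frac{49652}{347489} + \frac{7785512688}{37441} = \frac{2705381877460964}{13010335649}$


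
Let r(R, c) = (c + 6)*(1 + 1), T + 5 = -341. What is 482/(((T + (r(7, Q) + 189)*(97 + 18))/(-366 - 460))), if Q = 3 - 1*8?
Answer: -398132/21619 ≈ -18.416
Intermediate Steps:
T = -346 (T = -5 - 341 = -346)
Q = -5 (Q = 3 - 8 = -5)
r(R, c) = 12 + 2*c (r(R, c) = (6 + c)*2 = 12 + 2*c)
482/(((T + (r(7, Q) + 189)*(97 + 18))/(-366 - 460))) = 482/(((-346 + ((12 + 2*(-5)) + 189)*(97 + 18))/(-366 - 460))) = 482/(((-346 + ((12 - 10) + 189)*115)/(-826))) = 482/(((-346 + (2 + 189)*115)*(-1/826))) = 482/(((-346 + 191*115)*(-1/826))) = 482/(((-346 + 21965)*(-1/826))) = 482/((21619*(-1/826))) = 482/(-21619/826) = 482*(-826/21619) = -398132/21619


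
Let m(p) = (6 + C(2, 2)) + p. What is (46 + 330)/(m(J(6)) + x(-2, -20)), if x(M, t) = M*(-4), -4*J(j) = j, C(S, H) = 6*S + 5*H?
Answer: 752/69 ≈ 10.899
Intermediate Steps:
C(S, H) = 5*H + 6*S
J(j) = -j/4
x(M, t) = -4*M
m(p) = 28 + p (m(p) = (6 + (5*2 + 6*2)) + p = (6 + (10 + 12)) + p = (6 + 22) + p = 28 + p)
(46 + 330)/(m(J(6)) + x(-2, -20)) = (46 + 330)/((28 - 1/4*6) - 4*(-2)) = 376/((28 - 3/2) + 8) = 376/(53/2 + 8) = 376/(69/2) = 376*(2/69) = 752/69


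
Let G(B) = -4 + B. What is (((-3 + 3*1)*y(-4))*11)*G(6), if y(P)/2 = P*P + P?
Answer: 0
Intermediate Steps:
y(P) = 2*P + 2*P² (y(P) = 2*(P*P + P) = 2*(P² + P) = 2*(P + P²) = 2*P + 2*P²)
(((-3 + 3*1)*y(-4))*11)*G(6) = (((-3 + 3*1)*(2*(-4)*(1 - 4)))*11)*(-4 + 6) = (((-3 + 3)*(2*(-4)*(-3)))*11)*2 = ((0*24)*11)*2 = (0*11)*2 = 0*2 = 0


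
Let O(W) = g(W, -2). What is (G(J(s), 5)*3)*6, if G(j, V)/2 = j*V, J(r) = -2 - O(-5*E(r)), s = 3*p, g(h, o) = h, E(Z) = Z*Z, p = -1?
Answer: 7740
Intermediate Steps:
E(Z) = Z**2
O(W) = W
s = -3 (s = 3*(-1) = -3)
J(r) = -2 + 5*r**2 (J(r) = -2 - (-5)*r**2 = -2 + 5*r**2)
G(j, V) = 2*V*j (G(j, V) = 2*(j*V) = 2*(V*j) = 2*V*j)
(G(J(s), 5)*3)*6 = ((2*5*(-2 + 5*(-3)**2))*3)*6 = ((2*5*(-2 + 5*9))*3)*6 = ((2*5*(-2 + 45))*3)*6 = ((2*5*43)*3)*6 = (430*3)*6 = 1290*6 = 7740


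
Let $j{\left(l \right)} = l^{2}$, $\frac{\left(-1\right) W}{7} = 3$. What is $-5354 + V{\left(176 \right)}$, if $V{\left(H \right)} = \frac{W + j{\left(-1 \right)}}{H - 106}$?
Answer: $- \frac{37480}{7} \approx -5354.3$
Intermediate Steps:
$W = -21$ ($W = \left(-7\right) 3 = -21$)
$V{\left(H \right)} = - \frac{20}{-106 + H}$ ($V{\left(H \right)} = \frac{-21 + \left(-1\right)^{2}}{H - 106} = \frac{-21 + 1}{-106 + H} = - \frac{20}{-106 + H}$)
$-5354 + V{\left(176 \right)} = -5354 - \frac{20}{-106 + 176} = -5354 - \frac{20}{70} = -5354 - \frac{2}{7} = - \frac{37480}{7}$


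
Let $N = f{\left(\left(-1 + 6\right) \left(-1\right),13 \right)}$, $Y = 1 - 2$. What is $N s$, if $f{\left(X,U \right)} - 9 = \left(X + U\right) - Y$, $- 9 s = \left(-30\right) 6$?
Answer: $360$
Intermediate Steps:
$s = 20$ ($s = - \frac{\left(-30\right) 6}{9} = \left(- \frac{1}{9}\right) \left(-180\right) = 20$)
$Y = -1$ ($Y = 1 - 2 = -1$)
$f{\left(X,U \right)} = 10 + U + X$ ($f{\left(X,U \right)} = 9 - \left(-1 - U - X\right) = 9 + \left(\left(U + X\right) + 1\right) = 9 + \left(1 + U + X\right) = 10 + U + X$)
$N = 18$ ($N = 10 + 13 + \left(-1 + 6\right) \left(-1\right) = 10 + 13 + 5 \left(-1\right) = 10 + 13 - 5 = 18$)
$N s = 18 \cdot 20 = 360$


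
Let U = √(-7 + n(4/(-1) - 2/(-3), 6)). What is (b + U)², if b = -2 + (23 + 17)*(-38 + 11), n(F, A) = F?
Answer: (3246 - I*√93)²/9 ≈ 1.1707e+6 - 6956.3*I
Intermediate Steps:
b = -1082 (b = -2 + 40*(-27) = -2 - 1080 = -1082)
U = I*√93/3 (U = √(-7 + (4/(-1) - 2/(-3))) = √(-7 + (4*(-1) - 2*(-⅓))) = √(-7 + (-4 + ⅔)) = √(-7 - 10/3) = √(-31/3) = I*√93/3 ≈ 3.2146*I)
(b + U)² = (-1082 + I*√93/3)²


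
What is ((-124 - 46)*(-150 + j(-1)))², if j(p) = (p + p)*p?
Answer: 633025600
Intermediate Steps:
j(p) = 2*p² (j(p) = (2*p)*p = 2*p²)
((-124 - 46)*(-150 + j(-1)))² = ((-124 - 46)*(-150 + 2*(-1)²))² = (-170*(-150 + 2*1))² = (-170*(-150 + 2))² = (-170*(-148))² = 25160² = 633025600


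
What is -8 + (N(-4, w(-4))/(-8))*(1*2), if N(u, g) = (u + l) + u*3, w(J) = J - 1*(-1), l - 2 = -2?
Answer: -4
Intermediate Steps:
l = 0 (l = 2 - 2 = 0)
w(J) = 1 + J (w(J) = J + 1 = 1 + J)
N(u, g) = 4*u (N(u, g) = (u + 0) + u*3 = u + 3*u = 4*u)
-8 + (N(-4, w(-4))/(-8))*(1*2) = -8 + ((4*(-4))/(-8))*(1*2) = -8 - 16*(-1/8)*2 = -8 + 2*2 = -8 + 4 = -4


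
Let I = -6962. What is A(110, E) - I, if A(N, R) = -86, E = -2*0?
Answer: 6876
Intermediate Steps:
E = 0
A(110, E) - I = -86 - 1*(-6962) = -86 + 6962 = 6876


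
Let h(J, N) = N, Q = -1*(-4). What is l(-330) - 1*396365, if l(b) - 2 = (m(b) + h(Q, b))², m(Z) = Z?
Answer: 39237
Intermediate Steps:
Q = 4
l(b) = 2 + 4*b² (l(b) = 2 + (b + b)² = 2 + (2*b)² = 2 + 4*b²)
l(-330) - 1*396365 = (2 + 4*(-330)²) - 1*396365 = (2 + 4*108900) - 396365 = (2 + 435600) - 396365 = 435602 - 396365 = 39237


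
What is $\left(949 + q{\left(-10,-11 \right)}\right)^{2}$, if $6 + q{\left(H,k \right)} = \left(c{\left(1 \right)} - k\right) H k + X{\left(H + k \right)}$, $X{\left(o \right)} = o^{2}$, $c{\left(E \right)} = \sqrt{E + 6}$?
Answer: $6813536 + 570680 \sqrt{7} \approx 8.3234 \cdot 10^{6}$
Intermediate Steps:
$c{\left(E \right)} = \sqrt{6 + E}$
$q{\left(H,k \right)} = -6 + \left(H + k\right)^{2} + H k \left(\sqrt{7} - k\right)$ ($q{\left(H,k \right)} = -6 + \left(\left(\sqrt{6 + 1} - k\right) H k + \left(H + k\right)^{2}\right) = -6 + \left(\left(\sqrt{7} - k\right) H k + \left(H + k\right)^{2}\right) = -6 + \left(H \left(\sqrt{7} - k\right) k + \left(H + k\right)^{2}\right) = -6 + \left(H k \left(\sqrt{7} - k\right) + \left(H + k\right)^{2}\right) = -6 + \left(\left(H + k\right)^{2} + H k \left(\sqrt{7} - k\right)\right) = -6 + \left(H + k\right)^{2} + H k \left(\sqrt{7} - k\right)$)
$\left(949 + q{\left(-10,-11 \right)}\right)^{2} = \left(949 - \left(6 - 1210 - \left(-10 - 11\right)^{2} - 110 \sqrt{7}\right)\right)^{2} = \left(949 + \left(-6 + \left(-21\right)^{2} - \left(-10\right) 121 + 110 \sqrt{7}\right)\right)^{2} = \left(949 + \left(-6 + 441 + 1210 + 110 \sqrt{7}\right)\right)^{2} = \left(949 + \left(1645 + 110 \sqrt{7}\right)\right)^{2} = \left(2594 + 110 \sqrt{7}\right)^{2}$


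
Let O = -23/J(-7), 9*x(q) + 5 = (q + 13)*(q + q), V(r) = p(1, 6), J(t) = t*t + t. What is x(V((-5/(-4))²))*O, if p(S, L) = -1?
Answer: 667/378 ≈ 1.7645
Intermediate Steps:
J(t) = t + t² (J(t) = t² + t = t + t²)
V(r) = -1
x(q) = -5/9 + 2*q*(13 + q)/9 (x(q) = -5/9 + ((q + 13)*(q + q))/9 = -5/9 + ((13 + q)*(2*q))/9 = -5/9 + (2*q*(13 + q))/9 = -5/9 + 2*q*(13 + q)/9)
O = -23/42 (O = -23*(-1/(7*(1 - 7))) = -23/((-7*(-6))) = -23/42 ≈ -0.54762)
x(V((-5/(-4))²))*O = (-5/9 + (2/9)*(-1)² + (26/9)*(-1))*(-23/42) = (-5/9 + (2/9)*1 - 26/9)*(-23/42) = (-5/9 + 2/9 - 26/9)*(-23/42) = -29/9*(-23/42) = 667/378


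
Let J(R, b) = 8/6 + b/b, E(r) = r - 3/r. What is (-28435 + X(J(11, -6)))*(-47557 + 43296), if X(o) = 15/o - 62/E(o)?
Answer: 9346746377/77 ≈ 1.2139e+8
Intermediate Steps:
J(R, b) = 7/3 (J(R, b) = 8*(⅙) + 1 = 4/3 + 1 = 7/3)
X(o) = -62/(o - 3/o) + 15/o (X(o) = 15/o - 62/(o - 3/o) = -62/(o - 3/o) + 15/o)
(-28435 + X(J(11, -6)))*(-47557 + 43296) = (-28435 + (-45 - 47*(7/3)²)/((7/3)*(-3 + (7/3)²)))*(-47557 + 43296) = (-28435 + 3*(-45 - 47*49/9)/(7*(-3 + 49/9)))*(-4261) = (-28435 + 3*(-45 - 2303/9)/(7*(22/9)))*(-4261) = (-28435 + (3/7)*(9/22)*(-2708/9))*(-4261) = (-28435 - 4062/77)*(-4261) = -2193557/77*(-4261) = 9346746377/77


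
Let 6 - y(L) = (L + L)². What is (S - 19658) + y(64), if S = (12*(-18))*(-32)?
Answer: -29124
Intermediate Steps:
y(L) = 6 - 4*L² (y(L) = 6 - (L + L)² = 6 - (2*L)² = 6 - 4*L²)
S = 6912 (S = -216*(-32) = 6912)
(S - 19658) + y(64) = (6912 - 19658) + (6 - 4*64²) = -12746 + (6 - 4*4096) = -12746 + (6 - 16384) = -12746 - 16378 = -29124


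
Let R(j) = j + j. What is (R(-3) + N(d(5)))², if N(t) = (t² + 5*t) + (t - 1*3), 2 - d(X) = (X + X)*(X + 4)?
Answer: 51940849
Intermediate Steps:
d(X) = 2 - 2*X*(4 + X) (d(X) = 2 - (X + X)*(X + 4) = 2 - 2*X*(4 + X))
N(t) = -3 + t² + 6*t (N(t) = (t² + 5*t) + (t - 3) = (t² + 5*t) + (-3 + t) = -3 + t² + 6*t)
R(j) = 2*j
(R(-3) + N(d(5)))² = (2*(-3) + (-3 + (2 - 8*5 - 2*5²)² + 6*(2 - 8*5 - 2*5²)))² = (-6 + (-3 + (2 - 40 - 2*25)² + 6*(2 - 40 - 2*25)))² = (-6 + (-3 + (2 - 40 - 50)² + 6*(2 - 40 - 50)))² = (-6 + (-3 + (-88)² + 6*(-88)))² = (-6 + (-3 + 7744 - 528))² = (-6 + 7213)² = 7207² = 51940849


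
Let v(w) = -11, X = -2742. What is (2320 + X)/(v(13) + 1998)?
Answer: -422/1987 ≈ -0.21238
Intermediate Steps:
(2320 + X)/(v(13) + 1998) = (2320 - 2742)/(-11 + 1998) = -422/1987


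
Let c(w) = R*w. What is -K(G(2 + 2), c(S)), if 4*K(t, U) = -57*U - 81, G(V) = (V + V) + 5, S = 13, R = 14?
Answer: 10455/4 ≈ 2613.8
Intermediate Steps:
G(V) = 5 + 2*V (G(V) = 2*V + 5 = 5 + 2*V)
c(w) = 14*w
K(t, U) = -81/4 - 57*U/4 (K(t, U) = (-57*U - 81)/4 = (-81 - 57*U)/4 = -81/4 - 57*U/4)
-K(G(2 + 2), c(S)) = -(-81/4 - 399*13/2) = -(-81/4 - 57/4*182) = -(-81/4 - 5187/2) = -1*(-10455/4) = 10455/4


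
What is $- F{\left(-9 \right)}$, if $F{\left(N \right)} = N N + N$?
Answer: $-72$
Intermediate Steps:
$F{\left(N \right)} = N + N^{2}$ ($F{\left(N \right)} = N^{2} + N = N + N^{2}$)
$- F{\left(-9 \right)} = - \left(-9\right) \left(1 - 9\right) = - \left(-9\right) \left(-8\right) = \left(-1\right) 72 = -72$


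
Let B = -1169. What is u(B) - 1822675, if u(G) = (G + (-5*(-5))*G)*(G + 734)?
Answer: 11398715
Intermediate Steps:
u(G) = 26*G*(734 + G) (u(G) = (G + 25*G)*(734 + G) = (26*G)*(734 + G) = 26*G*(734 + G))
u(B) - 1822675 = 26*(-1169)*(734 - 1169) - 1822675 = 26*(-1169)*(-435) - 1822675 = 13221390 - 1822675 = 11398715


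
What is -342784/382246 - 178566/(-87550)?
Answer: 9561350009/8366409325 ≈ 1.1428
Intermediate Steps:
-342784/382246 - 178566/(-87550) = -342784*1/382246 - 178566*(-1/87550) = -171392/191123 + 89283/43775 = 9561350009/8366409325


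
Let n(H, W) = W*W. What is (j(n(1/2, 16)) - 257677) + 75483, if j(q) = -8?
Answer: -182202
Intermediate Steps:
n(H, W) = W²
(j(n(1/2, 16)) - 257677) + 75483 = (-8 - 257677) + 75483 = -257685 + 75483 = -182202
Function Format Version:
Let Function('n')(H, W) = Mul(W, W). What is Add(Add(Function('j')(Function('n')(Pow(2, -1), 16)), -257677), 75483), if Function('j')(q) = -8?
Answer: -182202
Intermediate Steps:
Function('n')(H, W) = Pow(W, 2)
Add(Add(Function('j')(Function('n')(Pow(2, -1), 16)), -257677), 75483) = Add(Add(-8, -257677), 75483) = Add(-257685, 75483) = -182202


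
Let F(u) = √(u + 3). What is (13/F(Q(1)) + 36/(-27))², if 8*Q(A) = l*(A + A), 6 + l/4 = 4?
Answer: 1225/9 ≈ 136.11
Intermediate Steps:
l = -8 (l = -24 + 4*4 = -24 + 16 = -8)
Q(A) = -2*A (Q(A) = (-8*(A + A))/8 = (-16*A)/8 = -2*A)
F(u) = √(3 + u)
(13/F(Q(1)) + 36/(-27))² = (13/(√(3 - 2*1)) + 36/(-27))² = (13/(√(3 - 2)) + 36*(-1/27))² = (13/(√1) - 4/3)² = (13/1 - 4/3)² = (13*1 - 4/3)² = (13 - 4/3)² = (35/3)² = 1225/9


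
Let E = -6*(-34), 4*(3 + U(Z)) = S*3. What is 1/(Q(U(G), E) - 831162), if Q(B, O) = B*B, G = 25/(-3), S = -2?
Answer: -4/3324567 ≈ -1.2032e-6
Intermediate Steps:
G = -25/3 (G = 25*(-⅓) = -25/3 ≈ -8.3333)
U(Z) = -9/2 (U(Z) = -3 + (-2*3)/4 = -3 + (¼)*(-6) = -3 - 3/2 = -9/2)
E = 204
Q(B, O) = B²
1/(Q(U(G), E) - 831162) = 1/((-9/2)² - 831162) = 1/(81/4 - 831162) = 1/(-3324567/4) = -4/3324567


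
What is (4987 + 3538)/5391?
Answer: 8525/5391 ≈ 1.5813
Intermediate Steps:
(4987 + 3538)/5391 = 8525*(1/5391) = 8525/5391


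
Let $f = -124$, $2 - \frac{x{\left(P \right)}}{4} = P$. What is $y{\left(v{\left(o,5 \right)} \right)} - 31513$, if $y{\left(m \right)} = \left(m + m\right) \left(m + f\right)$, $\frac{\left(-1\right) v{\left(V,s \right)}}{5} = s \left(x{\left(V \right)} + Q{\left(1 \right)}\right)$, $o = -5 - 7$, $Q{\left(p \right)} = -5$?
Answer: $3535937$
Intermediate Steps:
$x{\left(P \right)} = 8 - 4 P$
$o = -12$ ($o = -5 - 7 = -12$)
$v{\left(V,s \right)} = - 5 s \left(3 - 4 V\right)$ ($v{\left(V,s \right)} = - 5 s \left(\left(8 - 4 V\right) - 5\right) = - 5 s \left(3 - 4 V\right)$)
$y{\left(m \right)} = 2 m \left(-124 + m\right)$ ($y{\left(m \right)} = \left(m + m\right) \left(m - 124\right) = 2 m \left(-124 + m\right)$)
$y{\left(v{\left(o,5 \right)} \right)} - 31513 = 2 \cdot 5 \cdot 5 \left(-3 + 4 \left(-12\right)\right) \left(-124 + 5 \cdot 5 \left(-3 + 4 \left(-12\right)\right)\right) - 31513 = 2 \cdot 5 \cdot 5 \left(-3 - 48\right) \left(-124 + 5 \cdot 5 \left(-3 - 48\right)\right) - 31513 = 2 \cdot 5 \cdot 5 \left(-51\right) \left(-124 + 5 \cdot 5 \left(-51\right)\right) - 31513 = 2 \left(-1275\right) \left(-124 - 1275\right) - 31513 = 2 \left(-1275\right) \left(-1399\right) - 31513 = 3567450 - 31513 = 3535937$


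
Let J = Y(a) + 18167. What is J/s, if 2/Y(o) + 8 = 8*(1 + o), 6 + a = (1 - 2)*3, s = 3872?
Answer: 654011/139392 ≈ 4.6919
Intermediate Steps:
a = -9 (a = -6 + (1 - 2)*3 = -6 - 1*3 = -6 - 3 = -9)
Y(o) = 1/(4*o) (Y(o) = 2/(-8 + 8*(1 + o)) = 2/(-8 + (8 + 8*o)) = 2/((8*o)) = 2*(1/(8*o)) = 1/(4*o))
J = 654011/36 (J = (¼)/(-9) + 18167 = (¼)*(-⅑) + 18167 = -1/36 + 18167 = 654011/36 ≈ 18167.)
J/s = (654011/36)/3872 = (654011/36)*(1/3872) = 654011/139392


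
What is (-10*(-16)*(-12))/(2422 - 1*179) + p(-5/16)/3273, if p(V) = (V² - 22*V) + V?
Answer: -1604920645/1879382784 ≈ -0.85396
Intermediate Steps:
p(V) = V² - 21*V
(-10*(-16)*(-12))/(2422 - 1*179) + p(-5/16)/3273 = (-10*(-16)*(-12))/(2422 - 1*179) + ((-5/16)*(-21 - 5/16))/3273 = (160*(-12))/(2422 - 179) + ((-5*1/16)*(-21 - 5*1/16))*(1/3273) = -1920/2243 - 5*(-21 - 5/16)/16*(1/3273) = -1920*1/2243 - 5/16*(-341/16)*(1/3273) = -1920/2243 + (1705/256)*(1/3273) = -1920/2243 + 1705/837888 = -1604920645/1879382784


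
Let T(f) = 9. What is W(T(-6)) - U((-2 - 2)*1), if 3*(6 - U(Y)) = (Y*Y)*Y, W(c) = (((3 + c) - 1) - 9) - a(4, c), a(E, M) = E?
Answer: -88/3 ≈ -29.333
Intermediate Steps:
W(c) = -11 + c (W(c) = (((3 + c) - 1) - 9) - 1*4 = ((2 + c) - 9) - 4 = (-7 + c) - 4 = -11 + c)
U(Y) = 6 - Y³/3 (U(Y) = 6 - Y*Y*Y/3 = 6 - Y²*Y/3 = 6 - Y³/3)
W(T(-6)) - U((-2 - 2)*1) = (-11 + 9) - (6 - (-2 - 2)³/3) = -2 - (6 - (-4*1)³/3) = -2 - (6 - ⅓*(-4)³) = -2 - (6 - ⅓*(-64)) = -2 - (6 + 64/3) = -2 - 1*82/3 = -2 - 82/3 = -88/3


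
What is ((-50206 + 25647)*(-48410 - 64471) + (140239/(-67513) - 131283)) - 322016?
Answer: 187131937795101/67513 ≈ 2.7718e+9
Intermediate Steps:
((-50206 + 25647)*(-48410 - 64471) + (140239/(-67513) - 131283)) - 322016 = (-24559*(-112881) + (140239*(-1/67513) - 131283)) - 322016 = (2772244479 + (-140239/67513 - 131283)) - 322016 = (2772244479 - 8863449418/67513) - 322016 = 187153678061309/67513 - 322016 = 187131937795101/67513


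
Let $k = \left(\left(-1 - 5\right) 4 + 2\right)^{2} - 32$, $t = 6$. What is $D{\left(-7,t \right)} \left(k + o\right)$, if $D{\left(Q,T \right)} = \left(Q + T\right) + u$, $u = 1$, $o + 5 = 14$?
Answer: $0$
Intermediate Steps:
$o = 9$ ($o = -5 + 14 = 9$)
$D{\left(Q,T \right)} = 1 + Q + T$ ($D{\left(Q,T \right)} = \left(Q + T\right) + 1 = 1 + Q + T$)
$k = 452$ ($k = \left(\left(-6\right) 4 + 2\right)^{2} - 32 = \left(-24 + 2\right)^{2} - 32 = \left(-22\right)^{2} - 32 = 484 - 32 = 452$)
$D{\left(-7,t \right)} \left(k + o\right) = \left(1 - 7 + 6\right) \left(452 + 9\right) = 0 \cdot 461 = 0$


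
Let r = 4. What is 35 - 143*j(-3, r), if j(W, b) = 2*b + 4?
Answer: -1681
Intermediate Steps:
j(W, b) = 4 + 2*b
35 - 143*j(-3, r) = 35 - 143*(4 + 2*4) = 35 - 143*(4 + 8) = 35 - 143*12 = 35 - 1716 = -1681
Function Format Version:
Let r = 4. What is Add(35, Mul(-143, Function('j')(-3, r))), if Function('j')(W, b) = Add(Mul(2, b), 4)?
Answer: -1681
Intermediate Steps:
Function('j')(W, b) = Add(4, Mul(2, b))
Add(35, Mul(-143, Function('j')(-3, r))) = Add(35, Mul(-143, Add(4, Mul(2, 4)))) = Add(35, Mul(-143, Add(4, 8))) = Add(35, Mul(-143, 12)) = Add(35, -1716) = -1681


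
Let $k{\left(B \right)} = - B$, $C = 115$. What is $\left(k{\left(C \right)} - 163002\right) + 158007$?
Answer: $-5110$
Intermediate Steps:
$\left(k{\left(C \right)} - 163002\right) + 158007 = \left(\left(-1\right) 115 - 163002\right) + 158007 = \left(-115 - 163002\right) + 158007 = -163117 + 158007 = -5110$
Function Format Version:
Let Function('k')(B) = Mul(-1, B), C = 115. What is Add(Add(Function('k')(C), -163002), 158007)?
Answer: -5110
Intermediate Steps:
Add(Add(Function('k')(C), -163002), 158007) = Add(Add(Mul(-1, 115), -163002), 158007) = Add(Add(-115, -163002), 158007) = Add(-163117, 158007) = -5110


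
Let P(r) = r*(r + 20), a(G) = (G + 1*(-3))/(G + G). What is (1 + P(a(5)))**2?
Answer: 15876/625 ≈ 25.402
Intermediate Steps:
a(G) = (-3 + G)/(2*G) (a(G) = (G - 3)/((2*G)) = (-3 + G)*(1/(2*G)) = (-3 + G)/(2*G))
P(r) = r*(20 + r)
(1 + P(a(5)))**2 = (1 + ((1/2)*(-3 + 5)/5)*(20 + (1/2)*(-3 + 5)/5))**2 = (1 + ((1/2)*(1/5)*2)*(20 + (1/2)*(1/5)*2))**2 = (1 + (20 + 1/5)/5)**2 = (1 + (1/5)*(101/5))**2 = (1 + 101/25)**2 = (126/25)**2 = 15876/625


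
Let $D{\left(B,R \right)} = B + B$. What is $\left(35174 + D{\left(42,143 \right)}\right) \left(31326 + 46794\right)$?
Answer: $2754354960$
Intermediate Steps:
$D{\left(B,R \right)} = 2 B$
$\left(35174 + D{\left(42,143 \right)}\right) \left(31326 + 46794\right) = \left(35174 + 2 \cdot 42\right) \left(31326 + 46794\right) = \left(35174 + 84\right) 78120 = 35258 \cdot 78120 = 2754354960$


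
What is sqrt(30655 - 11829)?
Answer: sqrt(18826) ≈ 137.21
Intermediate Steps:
sqrt(30655 - 11829) = sqrt(18826)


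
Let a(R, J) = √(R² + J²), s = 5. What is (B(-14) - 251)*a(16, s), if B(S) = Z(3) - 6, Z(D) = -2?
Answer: -259*√281 ≈ -4341.6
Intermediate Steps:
a(R, J) = √(J² + R²)
B(S) = -8 (B(S) = -2 - 6 = -8)
(B(-14) - 251)*a(16, s) = (-8 - 251)*√(5² + 16²) = -259*√(25 + 256) = -259*√281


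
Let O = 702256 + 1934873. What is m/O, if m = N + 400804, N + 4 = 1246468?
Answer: 1647268/2637129 ≈ 0.62464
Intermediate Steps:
N = 1246464 (N = -4 + 1246468 = 1246464)
O = 2637129
m = 1647268 (m = 1246464 + 400804 = 1647268)
m/O = 1647268/2637129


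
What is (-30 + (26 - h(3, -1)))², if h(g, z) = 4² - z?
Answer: 441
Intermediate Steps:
h(g, z) = 16 - z
(-30 + (26 - h(3, -1)))² = (-30 + (26 - (16 - 1*(-1))))² = (-30 + (26 - (16 + 1)))² = (-30 + (26 - 1*17))² = (-30 + (26 - 17))² = (-30 + 9)² = (-21)² = 441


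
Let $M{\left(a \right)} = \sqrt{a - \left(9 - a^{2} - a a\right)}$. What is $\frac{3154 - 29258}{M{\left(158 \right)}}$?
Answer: $- \frac{26104 \sqrt{50077}}{50077} \approx -116.65$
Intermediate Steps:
$M{\left(a \right)} = \sqrt{-9 + a + 2 a^{2}}$ ($M{\left(a \right)} = \sqrt{a + \left(\left(a^{2} + a^{2}\right) - 9\right)} = \sqrt{a + \left(2 a^{2} - 9\right)} = \sqrt{a + \left(-9 + 2 a^{2}\right)} = \sqrt{-9 + a + 2 a^{2}}$)
$\frac{3154 - 29258}{M{\left(158 \right)}} = \frac{3154 - 29258}{\sqrt{-9 + 158 + 2 \cdot 158^{2}}} = \frac{3154 - 29258}{\sqrt{-9 + 158 + 2 \cdot 24964}} = - \frac{26104}{\sqrt{-9 + 158 + 49928}} = - \frac{26104}{\sqrt{50077}} = - 26104 \frac{\sqrt{50077}}{50077} = - \frac{26104 \sqrt{50077}}{50077}$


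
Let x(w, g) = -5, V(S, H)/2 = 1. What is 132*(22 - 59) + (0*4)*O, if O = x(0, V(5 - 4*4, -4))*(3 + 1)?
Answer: -4884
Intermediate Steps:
V(S, H) = 2 (V(S, H) = 2*1 = 2)
O = -20 (O = -5*(3 + 1) = -5*4 = -20)
132*(22 - 59) + (0*4)*O = 132*(22 - 59) + (0*4)*(-20) = 132*(-37) + 0*(-20) = -4884 + 0 = -4884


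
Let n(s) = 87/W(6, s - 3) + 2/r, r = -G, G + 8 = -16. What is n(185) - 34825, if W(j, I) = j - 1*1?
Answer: -2088451/60 ≈ -34808.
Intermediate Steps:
G = -24 (G = -8 - 16 = -24)
W(j, I) = -1 + j (W(j, I) = j - 1 = -1 + j)
r = 24 (r = -1*(-24) = 24)
n(s) = 1049/60 (n(s) = 87/(-1 + 6) + 2/24 = 87/5 + 2*(1/24) = 87*(⅕) + 1/12 = 87/5 + 1/12 = 1049/60)
n(185) - 34825 = 1049/60 - 34825 = -2088451/60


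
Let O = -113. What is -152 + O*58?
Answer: -6706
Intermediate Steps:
-152 + O*58 = -152 - 113*58 = -152 - 6554 = -6706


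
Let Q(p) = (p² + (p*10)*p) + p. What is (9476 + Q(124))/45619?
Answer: 178736/45619 ≈ 3.9180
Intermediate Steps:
Q(p) = p + 11*p² (Q(p) = (p² + (10*p)*p) + p = (p² + 10*p²) + p = 11*p² + p = p + 11*p²)
(9476 + Q(124))/45619 = (9476 + 124*(1 + 11*124))/45619 = (9476 + 124*(1 + 1364))*(1/45619) = (9476 + 124*1365)*(1/45619) = (9476 + 169260)*(1/45619) = 178736*(1/45619) = 178736/45619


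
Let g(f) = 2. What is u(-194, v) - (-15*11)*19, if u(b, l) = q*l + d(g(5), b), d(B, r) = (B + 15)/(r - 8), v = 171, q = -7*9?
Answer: -1542893/202 ≈ -7638.1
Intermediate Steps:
q = -63
d(B, r) = (15 + B)/(-8 + r)
u(b, l) = -63*l + 17/(-8 + b) (u(b, l) = -63*l + (15 + 2)/(-8 + b) = -63*l + 17/(-8 + b))
u(-194, v) - (-15*11)*19 = (17 - 63*171*(-8 - 194))/(-8 - 194) - (-15*11)*19 = (17 - 63*171*(-202))/(-202) - (-165)*19 = -(17 + 2176146)/202 - 1*(-3135) = -1/202*2176163 + 3135 = -2176163/202 + 3135 = -1542893/202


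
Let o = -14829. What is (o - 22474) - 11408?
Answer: -48711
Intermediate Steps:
(o - 22474) - 11408 = (-14829 - 22474) - 11408 = -37303 - 11408 = -48711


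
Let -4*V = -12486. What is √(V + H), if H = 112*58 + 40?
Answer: √38630/2 ≈ 98.273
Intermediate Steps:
H = 6536 (H = 6496 + 40 = 6536)
V = 6243/2 (V = -¼*(-12486) = 6243/2 ≈ 3121.5)
√(V + H) = √(6243/2 + 6536) = √(19315/2) = √38630/2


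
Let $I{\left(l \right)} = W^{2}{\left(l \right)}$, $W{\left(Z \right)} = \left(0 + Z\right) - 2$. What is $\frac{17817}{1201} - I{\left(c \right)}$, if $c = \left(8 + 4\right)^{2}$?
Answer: $- \frac{24199147}{1201} \approx -20149.0$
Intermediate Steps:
$W{\left(Z \right)} = -2 + Z$ ($W{\left(Z \right)} = Z - 2 = -2 + Z$)
$c = 144$ ($c = 12^{2} = 144$)
$I{\left(l \right)} = \left(-2 + l\right)^{2}$
$\frac{17817}{1201} - I{\left(c \right)} = \frac{17817}{1201} - \left(-2 + 144\right)^{2} = 17817 \cdot \frac{1}{1201} - 142^{2} = \frac{17817}{1201} - 20164 = - \frac{24199147}{1201}$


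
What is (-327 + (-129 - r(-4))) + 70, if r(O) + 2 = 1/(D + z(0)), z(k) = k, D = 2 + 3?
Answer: -1921/5 ≈ -384.20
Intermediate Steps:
D = 5
r(O) = -9/5 (r(O) = -2 + 1/(5 + 0) = -2 + 1/5 = -9/5)
(-327 + (-129 - r(-4))) + 70 = (-327 + (-129 - 1*(-9/5))) + 70 = (-327 + (-129 + 9/5)) + 70 = (-327 - 636/5) + 70 = -2271/5 + 70 = -1921/5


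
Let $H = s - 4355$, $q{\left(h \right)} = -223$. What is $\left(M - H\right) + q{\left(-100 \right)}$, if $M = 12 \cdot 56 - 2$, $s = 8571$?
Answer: $-3769$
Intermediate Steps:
$H = 4216$ ($H = 8571 - 4355 = 4216$)
$M = 670$ ($M = 672 - 2 = 670$)
$\left(M - H\right) + q{\left(-100 \right)} = \left(670 - 4216\right) - 223 = -3546 - 223 = -3769$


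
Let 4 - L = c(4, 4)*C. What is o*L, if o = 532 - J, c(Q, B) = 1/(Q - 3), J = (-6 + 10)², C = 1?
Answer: 1548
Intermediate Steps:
J = 16 (J = 4² = 16)
c(Q, B) = 1/(-3 + Q)
o = 516 (o = 532 - 1*16 = 532 - 16 = 516)
L = 3 (L = 4 - 1/(-3 + 4) = 4 - 1/1 = 4 - 1 = 3)
o*L = 516*3 = 1548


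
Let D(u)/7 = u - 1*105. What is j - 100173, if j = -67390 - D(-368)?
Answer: -164252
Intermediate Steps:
D(u) = -735 + 7*u (D(u) = 7*(u - 1*105) = 7*(u - 105) = 7*(-105 + u) = -735 + 7*u)
j = -64079 (j = -67390 - (-735 + 7*(-368)) = -67390 - (-735 - 2576) = -67390 - 1*(-3311) = -67390 + 3311 = -64079)
j - 100173 = -64079 - 100173 = -164252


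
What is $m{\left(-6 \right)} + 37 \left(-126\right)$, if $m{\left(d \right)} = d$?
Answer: $-4668$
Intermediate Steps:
$m{\left(-6 \right)} + 37 \left(-126\right) = -6 + 37 \left(-126\right) = -6 - 4662 = -4668$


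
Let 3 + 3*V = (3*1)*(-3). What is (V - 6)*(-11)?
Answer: 110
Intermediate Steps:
V = -4 (V = -1 + ((3*1)*(-3))/3 = -1 + (3*(-3))/3 = -1 + (⅓)*(-9) = -1 - 3 = -4)
(V - 6)*(-11) = (-4 - 6)*(-11) = -10*(-11) = 110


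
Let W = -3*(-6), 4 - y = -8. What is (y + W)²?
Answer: 900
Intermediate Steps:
y = 12 (y = 4 - 1*(-8) = 4 + 8 = 12)
W = 18
(y + W)² = (12 + 18)² = 30² = 900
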